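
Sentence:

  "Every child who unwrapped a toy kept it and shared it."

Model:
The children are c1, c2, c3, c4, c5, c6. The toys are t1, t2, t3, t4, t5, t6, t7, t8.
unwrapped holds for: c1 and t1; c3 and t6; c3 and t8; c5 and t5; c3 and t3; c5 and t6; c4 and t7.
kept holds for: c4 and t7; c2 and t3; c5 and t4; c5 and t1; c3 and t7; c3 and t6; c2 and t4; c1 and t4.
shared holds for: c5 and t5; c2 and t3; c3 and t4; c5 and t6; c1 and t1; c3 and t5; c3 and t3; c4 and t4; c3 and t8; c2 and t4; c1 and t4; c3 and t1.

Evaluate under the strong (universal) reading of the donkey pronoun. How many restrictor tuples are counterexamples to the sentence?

7

"it" takes "a toy" as antecedent — a donkey pronoun bound across the clause boundary.
Strong reading: for every (c,t) with unwrapped(c,t), kept(c,t) ∧ shared(c,t).
Restrictor pairs: (c1,t1) ✗  (c3,t3) ✗  (c3,t6) ✗  (c3,t8) ✗  (c4,t7) ✗  (c5,t5) ✗  (c5,t6) ✗
Counterexamples (restrictor pairs failing the scope): 7.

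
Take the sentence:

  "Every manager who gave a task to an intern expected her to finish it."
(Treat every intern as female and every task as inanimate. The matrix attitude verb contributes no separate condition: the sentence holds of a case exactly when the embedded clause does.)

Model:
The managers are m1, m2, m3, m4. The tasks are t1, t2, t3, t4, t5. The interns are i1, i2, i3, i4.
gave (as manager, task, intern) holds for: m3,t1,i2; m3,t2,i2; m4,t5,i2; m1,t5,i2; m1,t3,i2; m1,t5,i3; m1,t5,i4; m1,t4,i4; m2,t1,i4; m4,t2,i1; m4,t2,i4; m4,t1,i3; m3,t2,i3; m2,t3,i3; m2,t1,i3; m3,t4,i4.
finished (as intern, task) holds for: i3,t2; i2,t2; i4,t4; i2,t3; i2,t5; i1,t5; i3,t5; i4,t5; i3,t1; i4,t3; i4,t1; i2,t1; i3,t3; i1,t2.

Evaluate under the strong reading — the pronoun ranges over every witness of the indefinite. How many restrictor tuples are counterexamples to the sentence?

1

"her" takes "an intern" as antecedent and "it" takes "a task"; both are donkey pronouns co-varying with the restrictor.
Strong reading: for every (m,t,i) with gave(m,t,i), finished(i,t).
Restrictor triples: (m1,t3,i2)→finished(i2,t3) ✓  (m1,t4,i4)→finished(i4,t4) ✓  (m1,t5,i2)→finished(i2,t5) ✓  (m1,t5,i3)→finished(i3,t5) ✓  (m1,t5,i4)→finished(i4,t5) ✓  (m2,t1,i3)→finished(i3,t1) ✓  (m2,t1,i4)→finished(i4,t1) ✓  (m2,t3,i3)→finished(i3,t3) ✓  (m3,t1,i2)→finished(i2,t1) ✓  (m3,t2,i2)→finished(i2,t2) ✓  (m3,t2,i3)→finished(i3,t2) ✓  (m3,t4,i4)→finished(i4,t4) ✓  (m4,t1,i3)→finished(i3,t1) ✓  (m4,t2,i1)→finished(i1,t2) ✓  (m4,t2,i4)→finished(i4,t2) ✗  (m4,t5,i2)→finished(i2,t5) ✓
Counterexamples (restrictor triples failing the scope): 1.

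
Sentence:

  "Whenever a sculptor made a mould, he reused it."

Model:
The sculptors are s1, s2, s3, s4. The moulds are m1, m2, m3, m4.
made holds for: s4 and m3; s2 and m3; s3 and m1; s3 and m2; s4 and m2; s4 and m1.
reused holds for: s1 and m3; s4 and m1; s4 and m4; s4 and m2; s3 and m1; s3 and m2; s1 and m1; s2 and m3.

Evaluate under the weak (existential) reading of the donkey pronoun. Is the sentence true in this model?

"it" takes "a mould" as antecedent — a donkey pronoun bound across the clause boundary.
Weak reading: every sculptor s with some made-mould has at least one made-mould m such that reused(s,m).
Per sculptor: s2:✓  s3:✓  s4:✓
Every sculptor in the restrictor has a witness.

True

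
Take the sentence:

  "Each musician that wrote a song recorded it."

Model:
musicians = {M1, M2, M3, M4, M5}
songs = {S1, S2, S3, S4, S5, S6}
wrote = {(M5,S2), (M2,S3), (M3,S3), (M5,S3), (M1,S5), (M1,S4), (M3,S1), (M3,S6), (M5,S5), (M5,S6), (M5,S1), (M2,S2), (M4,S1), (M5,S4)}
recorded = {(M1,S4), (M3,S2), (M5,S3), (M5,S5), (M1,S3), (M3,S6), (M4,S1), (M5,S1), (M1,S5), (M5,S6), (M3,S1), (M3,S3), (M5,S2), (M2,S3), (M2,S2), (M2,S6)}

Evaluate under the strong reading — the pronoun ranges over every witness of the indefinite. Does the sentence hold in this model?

"it" takes "a song" as antecedent — a donkey pronoun bound across the clause boundary.
Strong reading: for every (m,s) with wrote(m,s), recorded(m,s).
Restrictor pairs: (M1,S4) ✓  (M1,S5) ✓  (M2,S2) ✓  (M2,S3) ✓  (M3,S1) ✓  (M3,S3) ✓  (M3,S6) ✓  (M4,S1) ✓  (M5,S1) ✓  (M5,S2) ✓  (M5,S3) ✓  (M5,S4) ✗  (M5,S5) ✓  (M5,S6) ✓
Counterexample: (M5,S4) is in wrote but fails the scope.

False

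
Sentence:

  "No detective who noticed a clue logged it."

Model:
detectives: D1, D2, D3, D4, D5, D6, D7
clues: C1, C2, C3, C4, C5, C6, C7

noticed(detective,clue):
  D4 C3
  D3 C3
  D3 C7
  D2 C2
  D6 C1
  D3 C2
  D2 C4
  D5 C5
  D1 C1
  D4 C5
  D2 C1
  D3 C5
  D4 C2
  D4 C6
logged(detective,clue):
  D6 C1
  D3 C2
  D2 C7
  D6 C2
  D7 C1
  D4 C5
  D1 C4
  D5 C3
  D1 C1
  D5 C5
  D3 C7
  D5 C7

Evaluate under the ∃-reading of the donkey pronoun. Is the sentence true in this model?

"it" takes "a clue" as antecedent — a donkey pronoun bound across the clause boundary.
Truth condition: for no (d,c) with noticed(d,c) does logged(d,c) hold.
Restrictor pairs — does the scope hold? (D1,C1):holds  (D2,C1):fails  (D2,C2):fails  (D2,C4):fails  (D3,C2):holds  (D3,C3):fails  (D3,C5):fails  (D3,C7):holds  (D4,C2):fails  (D4,C3):fails  (D4,C5):holds  (D4,C6):fails  (D5,C5):holds  (D6,C1):holds
Scope holds for 6 pair(s), so the sentence is false.

False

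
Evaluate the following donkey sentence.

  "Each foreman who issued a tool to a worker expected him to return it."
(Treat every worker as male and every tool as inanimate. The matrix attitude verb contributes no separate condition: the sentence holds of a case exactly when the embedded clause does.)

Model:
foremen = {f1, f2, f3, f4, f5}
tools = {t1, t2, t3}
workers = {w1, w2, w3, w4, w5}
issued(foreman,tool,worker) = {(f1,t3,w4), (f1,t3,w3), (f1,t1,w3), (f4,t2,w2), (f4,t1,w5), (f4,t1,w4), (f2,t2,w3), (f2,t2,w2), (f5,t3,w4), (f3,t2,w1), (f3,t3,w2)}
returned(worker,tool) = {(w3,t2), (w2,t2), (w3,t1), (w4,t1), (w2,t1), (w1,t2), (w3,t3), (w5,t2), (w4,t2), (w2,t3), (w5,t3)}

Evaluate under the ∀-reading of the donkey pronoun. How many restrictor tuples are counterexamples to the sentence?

"him" takes "a worker" as antecedent and "it" takes "a tool"; both are donkey pronouns co-varying with the restrictor.
Strong reading: for every (f,t,w) with issued(f,t,w), returned(w,t).
Restrictor triples: (f1,t1,w3)→returned(w3,t1) ✓  (f1,t3,w3)→returned(w3,t3) ✓  (f1,t3,w4)→returned(w4,t3) ✗  (f2,t2,w2)→returned(w2,t2) ✓  (f2,t2,w3)→returned(w3,t2) ✓  (f3,t2,w1)→returned(w1,t2) ✓  (f3,t3,w2)→returned(w2,t3) ✓  (f4,t1,w4)→returned(w4,t1) ✓  (f4,t1,w5)→returned(w5,t1) ✗  (f4,t2,w2)→returned(w2,t2) ✓  (f5,t3,w4)→returned(w4,t3) ✗
Counterexamples (restrictor triples failing the scope): 3.

3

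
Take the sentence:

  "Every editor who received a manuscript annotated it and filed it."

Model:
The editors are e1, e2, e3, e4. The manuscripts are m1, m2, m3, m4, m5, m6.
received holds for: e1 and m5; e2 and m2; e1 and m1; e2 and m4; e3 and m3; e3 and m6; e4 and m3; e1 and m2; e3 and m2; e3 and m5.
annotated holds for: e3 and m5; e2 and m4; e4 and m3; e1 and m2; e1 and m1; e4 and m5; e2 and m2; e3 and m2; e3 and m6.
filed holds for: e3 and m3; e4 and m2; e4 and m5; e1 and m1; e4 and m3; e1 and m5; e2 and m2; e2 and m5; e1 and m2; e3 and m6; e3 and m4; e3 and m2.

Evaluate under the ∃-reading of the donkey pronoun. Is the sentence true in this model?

True

"it" takes "a manuscript" as antecedent — a donkey pronoun bound across the clause boundary.
Weak reading: every editor e with some received-manuscript has at least one received-manuscript m such that annotated(e,m) ∧ filed(e,m).
Per editor: e1:✓  e2:✓  e3:✓  e4:✓
Every editor in the restrictor has a witness.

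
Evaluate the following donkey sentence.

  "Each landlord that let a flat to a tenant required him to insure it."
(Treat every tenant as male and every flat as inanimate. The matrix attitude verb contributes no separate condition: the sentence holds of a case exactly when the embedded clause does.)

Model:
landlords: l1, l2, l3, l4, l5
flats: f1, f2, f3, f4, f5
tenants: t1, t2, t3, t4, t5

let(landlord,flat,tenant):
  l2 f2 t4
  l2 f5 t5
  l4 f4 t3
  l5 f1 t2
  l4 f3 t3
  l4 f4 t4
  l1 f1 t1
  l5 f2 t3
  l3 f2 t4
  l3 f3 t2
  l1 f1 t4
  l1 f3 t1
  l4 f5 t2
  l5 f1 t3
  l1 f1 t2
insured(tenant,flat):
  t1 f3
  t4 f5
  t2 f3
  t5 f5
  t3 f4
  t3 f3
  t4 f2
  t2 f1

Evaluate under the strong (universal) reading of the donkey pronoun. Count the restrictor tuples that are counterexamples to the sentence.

6

"him" takes "a tenant" as antecedent and "it" takes "a flat"; both are donkey pronouns co-varying with the restrictor.
Strong reading: for every (l,f,t) with let(l,f,t), insured(t,f).
Restrictor triples: (l1,f1,t1)→insured(t1,f1) ✗  (l1,f1,t2)→insured(t2,f1) ✓  (l1,f1,t4)→insured(t4,f1) ✗  (l1,f3,t1)→insured(t1,f3) ✓  (l2,f2,t4)→insured(t4,f2) ✓  (l2,f5,t5)→insured(t5,f5) ✓  (l3,f2,t4)→insured(t4,f2) ✓  (l3,f3,t2)→insured(t2,f3) ✓  (l4,f3,t3)→insured(t3,f3) ✓  (l4,f4,t3)→insured(t3,f4) ✓  (l4,f4,t4)→insured(t4,f4) ✗  (l4,f5,t2)→insured(t2,f5) ✗  (l5,f1,t2)→insured(t2,f1) ✓  (l5,f1,t3)→insured(t3,f1) ✗  (l5,f2,t3)→insured(t3,f2) ✗
Counterexamples (restrictor triples failing the scope): 6.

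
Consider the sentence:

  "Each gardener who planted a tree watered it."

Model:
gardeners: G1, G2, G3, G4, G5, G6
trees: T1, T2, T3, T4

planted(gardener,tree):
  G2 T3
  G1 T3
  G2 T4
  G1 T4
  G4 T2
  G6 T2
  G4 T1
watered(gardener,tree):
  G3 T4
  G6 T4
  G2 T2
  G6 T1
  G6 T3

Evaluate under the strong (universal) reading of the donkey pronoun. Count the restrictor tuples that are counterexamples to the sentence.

"it" takes "a tree" as antecedent — a donkey pronoun bound across the clause boundary.
Strong reading: for every (g,t) with planted(g,t), watered(g,t).
Restrictor pairs: (G1,T3) ✗  (G1,T4) ✗  (G2,T3) ✗  (G2,T4) ✗  (G4,T1) ✗  (G4,T2) ✗  (G6,T2) ✗
Counterexamples (restrictor pairs failing the scope): 7.

7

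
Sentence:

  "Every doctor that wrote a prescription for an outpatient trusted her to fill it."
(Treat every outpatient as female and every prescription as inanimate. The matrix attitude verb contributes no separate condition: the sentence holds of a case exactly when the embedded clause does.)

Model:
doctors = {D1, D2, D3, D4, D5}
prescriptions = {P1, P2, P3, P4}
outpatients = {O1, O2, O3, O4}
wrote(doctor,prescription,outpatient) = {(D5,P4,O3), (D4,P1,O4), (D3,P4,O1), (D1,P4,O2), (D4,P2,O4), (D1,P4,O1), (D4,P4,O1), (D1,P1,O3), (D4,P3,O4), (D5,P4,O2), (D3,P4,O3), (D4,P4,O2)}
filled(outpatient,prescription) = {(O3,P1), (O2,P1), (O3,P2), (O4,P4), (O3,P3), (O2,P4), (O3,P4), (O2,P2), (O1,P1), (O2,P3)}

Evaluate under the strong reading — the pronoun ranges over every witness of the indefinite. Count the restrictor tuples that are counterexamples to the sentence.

6

"her" takes "an outpatient" as antecedent and "it" takes "a prescription"; both are donkey pronouns co-varying with the restrictor.
Strong reading: for every (d,p,o) with wrote(d,p,o), filled(o,p).
Restrictor triples: (D1,P1,O3)→filled(O3,P1) ✓  (D1,P4,O1)→filled(O1,P4) ✗  (D1,P4,O2)→filled(O2,P4) ✓  (D3,P4,O1)→filled(O1,P4) ✗  (D3,P4,O3)→filled(O3,P4) ✓  (D4,P1,O4)→filled(O4,P1) ✗  (D4,P2,O4)→filled(O4,P2) ✗  (D4,P3,O4)→filled(O4,P3) ✗  (D4,P4,O1)→filled(O1,P4) ✗  (D4,P4,O2)→filled(O2,P4) ✓  (D5,P4,O2)→filled(O2,P4) ✓  (D5,P4,O3)→filled(O3,P4) ✓
Counterexamples (restrictor triples failing the scope): 6.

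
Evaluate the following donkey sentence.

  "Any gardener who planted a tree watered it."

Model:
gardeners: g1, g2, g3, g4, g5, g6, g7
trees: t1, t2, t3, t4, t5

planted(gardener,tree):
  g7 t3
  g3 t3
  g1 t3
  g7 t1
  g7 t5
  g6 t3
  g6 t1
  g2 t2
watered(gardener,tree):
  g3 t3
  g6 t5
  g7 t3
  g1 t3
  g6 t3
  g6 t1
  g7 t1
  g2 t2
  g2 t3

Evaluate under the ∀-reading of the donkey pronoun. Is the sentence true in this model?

"it" takes "a tree" as antecedent — a donkey pronoun bound across the clause boundary.
Strong reading: for every (g,t) with planted(g,t), watered(g,t).
Restrictor pairs: (g1,t3) ✓  (g2,t2) ✓  (g3,t3) ✓  (g6,t1) ✓  (g6,t3) ✓  (g7,t1) ✓  (g7,t3) ✓  (g7,t5) ✗
Counterexample: (g7,t5) is in planted but fails the scope.

False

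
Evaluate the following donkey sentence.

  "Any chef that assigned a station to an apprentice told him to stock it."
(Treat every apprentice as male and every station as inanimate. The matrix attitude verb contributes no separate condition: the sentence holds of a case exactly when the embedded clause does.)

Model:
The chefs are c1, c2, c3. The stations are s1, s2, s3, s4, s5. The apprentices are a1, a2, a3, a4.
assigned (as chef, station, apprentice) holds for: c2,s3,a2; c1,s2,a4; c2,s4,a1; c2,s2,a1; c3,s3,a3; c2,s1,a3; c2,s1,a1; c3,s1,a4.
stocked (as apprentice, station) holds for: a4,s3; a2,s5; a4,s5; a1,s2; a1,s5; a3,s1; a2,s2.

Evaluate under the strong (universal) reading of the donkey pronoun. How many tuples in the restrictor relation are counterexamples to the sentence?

"him" takes "an apprentice" as antecedent and "it" takes "a station"; both are donkey pronouns co-varying with the restrictor.
Strong reading: for every (c,s,a) with assigned(c,s,a), stocked(a,s).
Restrictor triples: (c1,s2,a4)→stocked(a4,s2) ✗  (c2,s1,a1)→stocked(a1,s1) ✗  (c2,s1,a3)→stocked(a3,s1) ✓  (c2,s2,a1)→stocked(a1,s2) ✓  (c2,s3,a2)→stocked(a2,s3) ✗  (c2,s4,a1)→stocked(a1,s4) ✗  (c3,s1,a4)→stocked(a4,s1) ✗  (c3,s3,a3)→stocked(a3,s3) ✗
Counterexamples (restrictor triples failing the scope): 6.

6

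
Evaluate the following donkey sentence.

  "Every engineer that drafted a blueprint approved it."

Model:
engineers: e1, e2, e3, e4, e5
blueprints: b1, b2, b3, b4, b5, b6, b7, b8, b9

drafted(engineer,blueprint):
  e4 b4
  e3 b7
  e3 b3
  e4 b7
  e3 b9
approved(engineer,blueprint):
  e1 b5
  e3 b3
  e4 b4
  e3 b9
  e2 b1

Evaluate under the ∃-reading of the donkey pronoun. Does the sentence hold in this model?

"it" takes "a blueprint" as antecedent — a donkey pronoun bound across the clause boundary.
Weak reading: every engineer e with some drafted-blueprint has at least one drafted-blueprint b such that approved(e,b).
Per engineer: e3:✓  e4:✓
Every engineer in the restrictor has a witness.

True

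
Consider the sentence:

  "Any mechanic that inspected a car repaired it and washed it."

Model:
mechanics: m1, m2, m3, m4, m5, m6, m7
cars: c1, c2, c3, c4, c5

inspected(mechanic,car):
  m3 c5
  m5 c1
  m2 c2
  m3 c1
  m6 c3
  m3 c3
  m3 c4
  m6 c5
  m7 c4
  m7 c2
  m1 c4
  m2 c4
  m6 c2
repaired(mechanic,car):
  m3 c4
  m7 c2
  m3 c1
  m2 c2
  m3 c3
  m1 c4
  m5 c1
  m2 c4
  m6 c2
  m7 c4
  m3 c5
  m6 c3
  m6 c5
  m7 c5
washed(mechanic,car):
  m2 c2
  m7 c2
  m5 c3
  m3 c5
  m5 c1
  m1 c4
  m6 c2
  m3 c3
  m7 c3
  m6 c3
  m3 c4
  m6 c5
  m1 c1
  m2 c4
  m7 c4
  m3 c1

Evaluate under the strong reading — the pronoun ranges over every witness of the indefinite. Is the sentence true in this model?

True

"it" takes "a car" as antecedent — a donkey pronoun bound across the clause boundary.
Strong reading: for every (m,c) with inspected(m,c), repaired(m,c) ∧ washed(m,c).
Restrictor pairs: (m1,c4) ✓  (m2,c2) ✓  (m2,c4) ✓  (m3,c1) ✓  (m3,c3) ✓  (m3,c4) ✓  (m3,c5) ✓  (m5,c1) ✓  (m6,c2) ✓  (m6,c3) ✓  (m6,c5) ✓  (m7,c2) ✓  (m7,c4) ✓
Every restrictor pair satisfies the scope.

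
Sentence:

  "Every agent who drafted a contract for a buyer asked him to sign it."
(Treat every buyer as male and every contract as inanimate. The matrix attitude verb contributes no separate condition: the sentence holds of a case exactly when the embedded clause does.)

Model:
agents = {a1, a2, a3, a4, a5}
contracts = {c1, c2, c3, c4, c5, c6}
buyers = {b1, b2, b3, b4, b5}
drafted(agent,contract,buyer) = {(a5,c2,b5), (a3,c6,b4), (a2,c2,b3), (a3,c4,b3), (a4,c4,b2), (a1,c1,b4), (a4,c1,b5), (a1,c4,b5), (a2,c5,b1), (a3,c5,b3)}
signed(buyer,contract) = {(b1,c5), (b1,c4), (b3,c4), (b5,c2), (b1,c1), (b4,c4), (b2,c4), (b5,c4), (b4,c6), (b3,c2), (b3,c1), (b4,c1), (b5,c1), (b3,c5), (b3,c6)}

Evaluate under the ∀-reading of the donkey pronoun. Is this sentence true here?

True

"him" takes "a buyer" as antecedent and "it" takes "a contract"; both are donkey pronouns co-varying with the restrictor.
Strong reading: for every (a,c,b) with drafted(a,c,b), signed(b,c).
Restrictor triples: (a1,c1,b4)→signed(b4,c1) ✓  (a1,c4,b5)→signed(b5,c4) ✓  (a2,c2,b3)→signed(b3,c2) ✓  (a2,c5,b1)→signed(b1,c5) ✓  (a3,c4,b3)→signed(b3,c4) ✓  (a3,c5,b3)→signed(b3,c5) ✓  (a3,c6,b4)→signed(b4,c6) ✓  (a4,c1,b5)→signed(b5,c1) ✓  (a4,c4,b2)→signed(b2,c4) ✓  (a5,c2,b5)→signed(b5,c2) ✓
Every restrictor triple satisfies the scope.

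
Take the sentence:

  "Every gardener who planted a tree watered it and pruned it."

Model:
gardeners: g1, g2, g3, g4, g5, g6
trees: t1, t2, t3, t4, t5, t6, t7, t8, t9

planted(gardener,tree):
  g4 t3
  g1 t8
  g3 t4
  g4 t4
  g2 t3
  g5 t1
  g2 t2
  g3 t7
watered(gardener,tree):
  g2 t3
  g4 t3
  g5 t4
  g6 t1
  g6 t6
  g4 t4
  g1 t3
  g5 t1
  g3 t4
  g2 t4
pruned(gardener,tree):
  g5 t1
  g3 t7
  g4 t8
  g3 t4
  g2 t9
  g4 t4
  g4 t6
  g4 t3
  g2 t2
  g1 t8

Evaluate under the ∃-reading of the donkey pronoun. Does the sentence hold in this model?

False

"it" takes "a tree" as antecedent — a donkey pronoun bound across the clause boundary.
Weak reading: every gardener g with some planted-tree has at least one planted-tree t such that watered(g,t) ∧ pruned(g,t).
Per gardener: g1:✗  g2:✗  g3:✓  g4:✓  g5:✓
g1 has no witness among its planted-trees.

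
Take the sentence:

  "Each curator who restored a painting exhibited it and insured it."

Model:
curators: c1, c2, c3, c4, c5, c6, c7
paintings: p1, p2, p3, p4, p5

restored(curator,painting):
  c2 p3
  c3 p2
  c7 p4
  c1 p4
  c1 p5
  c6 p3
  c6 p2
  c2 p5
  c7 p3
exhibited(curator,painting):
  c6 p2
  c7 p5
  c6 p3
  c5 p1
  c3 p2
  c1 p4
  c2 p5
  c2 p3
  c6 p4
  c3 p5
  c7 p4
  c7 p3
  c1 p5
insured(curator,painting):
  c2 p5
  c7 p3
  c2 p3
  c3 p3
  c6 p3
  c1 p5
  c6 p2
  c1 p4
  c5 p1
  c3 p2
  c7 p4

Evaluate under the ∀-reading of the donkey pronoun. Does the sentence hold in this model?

"it" takes "a painting" as antecedent — a donkey pronoun bound across the clause boundary.
Strong reading: for every (c,p) with restored(c,p), exhibited(c,p) ∧ insured(c,p).
Restrictor pairs: (c1,p4) ✓  (c1,p5) ✓  (c2,p3) ✓  (c2,p5) ✓  (c3,p2) ✓  (c6,p2) ✓  (c6,p3) ✓  (c7,p3) ✓  (c7,p4) ✓
Every restrictor pair satisfies the scope.

True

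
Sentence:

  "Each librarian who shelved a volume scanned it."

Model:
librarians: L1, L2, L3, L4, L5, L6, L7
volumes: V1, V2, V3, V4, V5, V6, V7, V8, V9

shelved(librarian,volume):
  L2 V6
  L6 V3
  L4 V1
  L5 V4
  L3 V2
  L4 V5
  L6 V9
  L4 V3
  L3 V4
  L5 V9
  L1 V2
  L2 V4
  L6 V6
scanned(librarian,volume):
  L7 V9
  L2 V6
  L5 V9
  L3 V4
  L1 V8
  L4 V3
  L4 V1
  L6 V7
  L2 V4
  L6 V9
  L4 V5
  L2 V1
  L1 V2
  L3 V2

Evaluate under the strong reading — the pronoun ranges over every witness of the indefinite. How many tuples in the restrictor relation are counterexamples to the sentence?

"it" takes "a volume" as antecedent — a donkey pronoun bound across the clause boundary.
Strong reading: for every (l,v) with shelved(l,v), scanned(l,v).
Restrictor pairs: (L1,V2) ✓  (L2,V4) ✓  (L2,V6) ✓  (L3,V2) ✓  (L3,V4) ✓  (L4,V1) ✓  (L4,V3) ✓  (L4,V5) ✓  (L5,V4) ✗  (L5,V9) ✓  (L6,V3) ✗  (L6,V6) ✗  (L6,V9) ✓
Counterexamples (restrictor pairs failing the scope): 3.

3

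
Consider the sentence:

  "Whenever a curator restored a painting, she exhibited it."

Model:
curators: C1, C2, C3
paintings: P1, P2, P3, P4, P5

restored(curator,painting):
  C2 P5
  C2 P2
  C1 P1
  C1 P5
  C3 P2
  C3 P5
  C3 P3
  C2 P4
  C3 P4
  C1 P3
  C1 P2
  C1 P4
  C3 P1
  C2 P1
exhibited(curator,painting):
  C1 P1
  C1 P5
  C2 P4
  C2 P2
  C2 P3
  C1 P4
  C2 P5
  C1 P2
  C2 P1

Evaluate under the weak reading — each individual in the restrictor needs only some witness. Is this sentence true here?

False

"it" takes "a painting" as antecedent — a donkey pronoun bound across the clause boundary.
Weak reading: every curator c with some restored-painting has at least one restored-painting p such that exhibited(c,p).
Per curator: C1:✓  C2:✓  C3:✗
C3 has no witness among its restored-paintings.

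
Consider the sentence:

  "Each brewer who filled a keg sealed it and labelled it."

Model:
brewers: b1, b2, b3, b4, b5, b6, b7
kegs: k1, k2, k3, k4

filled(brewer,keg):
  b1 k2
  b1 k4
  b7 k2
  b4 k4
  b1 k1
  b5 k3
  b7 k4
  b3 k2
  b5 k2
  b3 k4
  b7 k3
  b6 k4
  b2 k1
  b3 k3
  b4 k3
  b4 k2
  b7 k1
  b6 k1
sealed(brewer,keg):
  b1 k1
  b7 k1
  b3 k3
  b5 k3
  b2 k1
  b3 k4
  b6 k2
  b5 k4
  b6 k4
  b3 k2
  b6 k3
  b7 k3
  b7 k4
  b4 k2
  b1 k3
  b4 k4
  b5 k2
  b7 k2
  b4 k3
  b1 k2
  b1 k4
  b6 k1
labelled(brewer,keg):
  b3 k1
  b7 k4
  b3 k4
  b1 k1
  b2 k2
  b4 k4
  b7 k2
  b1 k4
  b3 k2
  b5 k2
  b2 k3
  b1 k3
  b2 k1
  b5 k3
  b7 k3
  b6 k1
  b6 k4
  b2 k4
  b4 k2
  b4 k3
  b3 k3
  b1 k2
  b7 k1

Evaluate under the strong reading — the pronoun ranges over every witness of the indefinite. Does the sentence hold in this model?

"it" takes "a keg" as antecedent — a donkey pronoun bound across the clause boundary.
Strong reading: for every (b,k) with filled(b,k), sealed(b,k) ∧ labelled(b,k).
Restrictor pairs: (b1,k1) ✓  (b1,k2) ✓  (b1,k4) ✓  (b2,k1) ✓  (b3,k2) ✓  (b3,k3) ✓  (b3,k4) ✓  (b4,k2) ✓  (b4,k3) ✓  (b4,k4) ✓  (b5,k2) ✓  (b5,k3) ✓  (b6,k1) ✓  (b6,k4) ✓  (b7,k1) ✓  (b7,k2) ✓  (b7,k3) ✓  (b7,k4) ✓
Every restrictor pair satisfies the scope.

True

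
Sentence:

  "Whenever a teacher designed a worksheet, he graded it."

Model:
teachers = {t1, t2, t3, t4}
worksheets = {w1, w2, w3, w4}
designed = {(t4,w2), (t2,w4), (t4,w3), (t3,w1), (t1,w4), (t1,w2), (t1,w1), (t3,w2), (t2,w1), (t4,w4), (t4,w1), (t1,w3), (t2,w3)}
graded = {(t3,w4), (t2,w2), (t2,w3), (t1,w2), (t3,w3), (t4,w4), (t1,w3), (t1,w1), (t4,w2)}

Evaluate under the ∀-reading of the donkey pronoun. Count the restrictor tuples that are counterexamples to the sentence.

"it" takes "a worksheet" as antecedent — a donkey pronoun bound across the clause boundary.
Strong reading: for every (t,w) with designed(t,w), graded(t,w).
Restrictor pairs: (t1,w1) ✓  (t1,w2) ✓  (t1,w3) ✓  (t1,w4) ✗  (t2,w1) ✗  (t2,w3) ✓  (t2,w4) ✗  (t3,w1) ✗  (t3,w2) ✗  (t4,w1) ✗  (t4,w2) ✓  (t4,w3) ✗  (t4,w4) ✓
Counterexamples (restrictor pairs failing the scope): 7.

7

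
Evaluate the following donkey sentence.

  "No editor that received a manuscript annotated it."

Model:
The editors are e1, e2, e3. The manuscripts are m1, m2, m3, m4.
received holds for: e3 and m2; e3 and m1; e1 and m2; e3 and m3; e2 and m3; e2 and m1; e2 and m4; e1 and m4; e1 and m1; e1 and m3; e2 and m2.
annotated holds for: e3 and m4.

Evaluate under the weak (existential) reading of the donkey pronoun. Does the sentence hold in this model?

True

"it" takes "a manuscript" as antecedent — a donkey pronoun bound across the clause boundary.
Truth condition: for no (e,m) with received(e,m) does annotated(e,m) hold.
Restrictor pairs — does the scope hold? (e1,m1):fails  (e1,m2):fails  (e1,m3):fails  (e1,m4):fails  (e2,m1):fails  (e2,m2):fails  (e2,m3):fails  (e2,m4):fails  (e3,m1):fails  (e3,m2):fails  (e3,m3):fails
Scope holds for no restrictor pair, so the sentence is true.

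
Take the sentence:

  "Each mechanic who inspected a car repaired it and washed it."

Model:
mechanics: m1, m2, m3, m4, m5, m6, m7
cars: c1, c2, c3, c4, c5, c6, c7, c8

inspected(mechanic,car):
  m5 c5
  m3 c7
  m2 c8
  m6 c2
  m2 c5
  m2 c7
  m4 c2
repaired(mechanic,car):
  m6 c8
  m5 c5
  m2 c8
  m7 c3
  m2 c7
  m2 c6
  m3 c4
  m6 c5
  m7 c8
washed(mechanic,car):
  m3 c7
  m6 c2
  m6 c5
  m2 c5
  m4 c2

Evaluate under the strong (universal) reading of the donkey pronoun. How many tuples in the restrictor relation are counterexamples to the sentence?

7

"it" takes "a car" as antecedent — a donkey pronoun bound across the clause boundary.
Strong reading: for every (m,c) with inspected(m,c), repaired(m,c) ∧ washed(m,c).
Restrictor pairs: (m2,c5) ✗  (m2,c7) ✗  (m2,c8) ✗  (m3,c7) ✗  (m4,c2) ✗  (m5,c5) ✗  (m6,c2) ✗
Counterexamples (restrictor pairs failing the scope): 7.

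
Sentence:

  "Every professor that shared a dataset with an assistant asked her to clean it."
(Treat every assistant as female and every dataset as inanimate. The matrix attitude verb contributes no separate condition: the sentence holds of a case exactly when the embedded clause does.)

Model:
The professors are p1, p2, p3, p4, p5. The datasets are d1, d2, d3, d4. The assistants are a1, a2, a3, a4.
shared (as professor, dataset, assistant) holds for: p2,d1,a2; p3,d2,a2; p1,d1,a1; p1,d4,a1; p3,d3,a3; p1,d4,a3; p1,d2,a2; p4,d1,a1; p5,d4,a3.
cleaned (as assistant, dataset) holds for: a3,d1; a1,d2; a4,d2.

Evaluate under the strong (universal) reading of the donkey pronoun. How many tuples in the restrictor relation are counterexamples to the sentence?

9

"her" takes "an assistant" as antecedent and "it" takes "a dataset"; both are donkey pronouns co-varying with the restrictor.
Strong reading: for every (p,d,a) with shared(p,d,a), cleaned(a,d).
Restrictor triples: (p1,d1,a1)→cleaned(a1,d1) ✗  (p1,d2,a2)→cleaned(a2,d2) ✗  (p1,d4,a1)→cleaned(a1,d4) ✗  (p1,d4,a3)→cleaned(a3,d4) ✗  (p2,d1,a2)→cleaned(a2,d1) ✗  (p3,d2,a2)→cleaned(a2,d2) ✗  (p3,d3,a3)→cleaned(a3,d3) ✗  (p4,d1,a1)→cleaned(a1,d1) ✗  (p5,d4,a3)→cleaned(a3,d4) ✗
Counterexamples (restrictor triples failing the scope): 9.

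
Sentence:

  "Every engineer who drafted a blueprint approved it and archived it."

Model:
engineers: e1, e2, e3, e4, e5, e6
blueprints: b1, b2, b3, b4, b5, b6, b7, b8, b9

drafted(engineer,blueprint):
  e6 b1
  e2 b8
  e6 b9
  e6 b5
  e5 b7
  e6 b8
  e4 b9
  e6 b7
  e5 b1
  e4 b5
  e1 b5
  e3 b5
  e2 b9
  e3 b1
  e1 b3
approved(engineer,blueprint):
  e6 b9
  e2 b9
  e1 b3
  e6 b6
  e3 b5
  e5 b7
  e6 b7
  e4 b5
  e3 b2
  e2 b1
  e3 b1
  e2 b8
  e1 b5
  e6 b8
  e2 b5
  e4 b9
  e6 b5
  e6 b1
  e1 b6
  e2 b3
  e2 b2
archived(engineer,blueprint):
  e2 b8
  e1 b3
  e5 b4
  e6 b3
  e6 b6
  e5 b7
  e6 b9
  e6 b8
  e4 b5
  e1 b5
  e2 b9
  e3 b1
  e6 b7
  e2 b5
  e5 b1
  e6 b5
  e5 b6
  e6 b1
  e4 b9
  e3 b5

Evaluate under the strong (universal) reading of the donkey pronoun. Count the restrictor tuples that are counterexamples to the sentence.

"it" takes "a blueprint" as antecedent — a donkey pronoun bound across the clause boundary.
Strong reading: for every (e,b) with drafted(e,b), approved(e,b) ∧ archived(e,b).
Restrictor pairs: (e1,b3) ✓  (e1,b5) ✓  (e2,b8) ✓  (e2,b9) ✓  (e3,b1) ✓  (e3,b5) ✓  (e4,b5) ✓  (e4,b9) ✓  (e5,b1) ✗  (e5,b7) ✓  (e6,b1) ✓  (e6,b5) ✓  (e6,b7) ✓  (e6,b8) ✓  (e6,b9) ✓
Counterexamples (restrictor pairs failing the scope): 1.

1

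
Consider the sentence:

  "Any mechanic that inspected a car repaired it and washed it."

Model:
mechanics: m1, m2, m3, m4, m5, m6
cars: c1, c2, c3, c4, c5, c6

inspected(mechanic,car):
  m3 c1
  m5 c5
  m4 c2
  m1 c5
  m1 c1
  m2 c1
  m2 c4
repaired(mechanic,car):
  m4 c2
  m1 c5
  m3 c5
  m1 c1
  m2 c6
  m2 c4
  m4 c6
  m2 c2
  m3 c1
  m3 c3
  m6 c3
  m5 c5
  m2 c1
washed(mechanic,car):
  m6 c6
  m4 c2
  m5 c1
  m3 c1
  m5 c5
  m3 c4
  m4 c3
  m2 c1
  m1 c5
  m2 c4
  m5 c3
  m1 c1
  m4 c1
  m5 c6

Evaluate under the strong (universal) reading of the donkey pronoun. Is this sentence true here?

"it" takes "a car" as antecedent — a donkey pronoun bound across the clause boundary.
Strong reading: for every (m,c) with inspected(m,c), repaired(m,c) ∧ washed(m,c).
Restrictor pairs: (m1,c1) ✓  (m1,c5) ✓  (m2,c1) ✓  (m2,c4) ✓  (m3,c1) ✓  (m4,c2) ✓  (m5,c5) ✓
Every restrictor pair satisfies the scope.

True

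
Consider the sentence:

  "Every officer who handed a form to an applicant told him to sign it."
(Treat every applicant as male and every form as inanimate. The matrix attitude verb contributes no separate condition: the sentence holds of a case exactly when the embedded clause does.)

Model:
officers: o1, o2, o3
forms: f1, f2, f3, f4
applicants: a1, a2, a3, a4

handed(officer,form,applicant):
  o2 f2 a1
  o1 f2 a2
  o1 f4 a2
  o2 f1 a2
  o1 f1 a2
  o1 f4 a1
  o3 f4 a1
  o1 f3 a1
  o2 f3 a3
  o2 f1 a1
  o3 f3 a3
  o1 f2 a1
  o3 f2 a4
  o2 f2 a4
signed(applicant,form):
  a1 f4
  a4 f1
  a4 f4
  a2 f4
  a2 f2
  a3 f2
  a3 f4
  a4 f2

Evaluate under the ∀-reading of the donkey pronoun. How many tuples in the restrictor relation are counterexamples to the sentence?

"him" takes "an applicant" as antecedent and "it" takes "a form"; both are donkey pronouns co-varying with the restrictor.
Strong reading: for every (o,f,a) with handed(o,f,a), signed(a,f).
Restrictor triples: (o1,f1,a2)→signed(a2,f1) ✗  (o1,f2,a1)→signed(a1,f2) ✗  (o1,f2,a2)→signed(a2,f2) ✓  (o1,f3,a1)→signed(a1,f3) ✗  (o1,f4,a1)→signed(a1,f4) ✓  (o1,f4,a2)→signed(a2,f4) ✓  (o2,f1,a1)→signed(a1,f1) ✗  (o2,f1,a2)→signed(a2,f1) ✗  (o2,f2,a1)→signed(a1,f2) ✗  (o2,f2,a4)→signed(a4,f2) ✓  (o2,f3,a3)→signed(a3,f3) ✗  (o3,f2,a4)→signed(a4,f2) ✓  (o3,f3,a3)→signed(a3,f3) ✗  (o3,f4,a1)→signed(a1,f4) ✓
Counterexamples (restrictor triples failing the scope): 8.

8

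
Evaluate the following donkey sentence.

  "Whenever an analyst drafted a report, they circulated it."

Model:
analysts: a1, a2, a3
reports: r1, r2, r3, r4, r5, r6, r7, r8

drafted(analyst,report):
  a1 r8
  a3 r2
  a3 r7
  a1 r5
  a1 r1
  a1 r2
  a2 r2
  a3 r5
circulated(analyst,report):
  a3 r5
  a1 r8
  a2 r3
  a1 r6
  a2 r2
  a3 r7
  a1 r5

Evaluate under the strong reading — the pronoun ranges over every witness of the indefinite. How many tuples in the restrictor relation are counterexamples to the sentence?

3

"it" takes "a report" as antecedent — a donkey pronoun bound across the clause boundary.
Strong reading: for every (a,r) with drafted(a,r), circulated(a,r).
Restrictor pairs: (a1,r1) ✗  (a1,r2) ✗  (a1,r5) ✓  (a1,r8) ✓  (a2,r2) ✓  (a3,r2) ✗  (a3,r5) ✓  (a3,r7) ✓
Counterexamples (restrictor pairs failing the scope): 3.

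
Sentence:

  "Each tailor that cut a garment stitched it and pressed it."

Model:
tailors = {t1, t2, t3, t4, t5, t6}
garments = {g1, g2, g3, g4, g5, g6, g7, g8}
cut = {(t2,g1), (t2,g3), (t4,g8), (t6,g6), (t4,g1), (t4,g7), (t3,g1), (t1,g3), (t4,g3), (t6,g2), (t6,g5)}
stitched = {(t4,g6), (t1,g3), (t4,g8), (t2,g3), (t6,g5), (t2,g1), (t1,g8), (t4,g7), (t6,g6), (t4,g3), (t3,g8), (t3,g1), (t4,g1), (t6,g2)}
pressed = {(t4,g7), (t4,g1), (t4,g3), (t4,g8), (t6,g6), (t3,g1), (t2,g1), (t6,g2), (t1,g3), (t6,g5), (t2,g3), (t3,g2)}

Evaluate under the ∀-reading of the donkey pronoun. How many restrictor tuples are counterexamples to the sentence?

0

"it" takes "a garment" as antecedent — a donkey pronoun bound across the clause boundary.
Strong reading: for every (t,g) with cut(t,g), stitched(t,g) ∧ pressed(t,g).
Restrictor pairs: (t1,g3) ✓  (t2,g1) ✓  (t2,g3) ✓  (t3,g1) ✓  (t4,g1) ✓  (t4,g3) ✓  (t4,g7) ✓  (t4,g8) ✓  (t6,g2) ✓  (t6,g5) ✓  (t6,g6) ✓
Counterexamples (restrictor pairs failing the scope): 0.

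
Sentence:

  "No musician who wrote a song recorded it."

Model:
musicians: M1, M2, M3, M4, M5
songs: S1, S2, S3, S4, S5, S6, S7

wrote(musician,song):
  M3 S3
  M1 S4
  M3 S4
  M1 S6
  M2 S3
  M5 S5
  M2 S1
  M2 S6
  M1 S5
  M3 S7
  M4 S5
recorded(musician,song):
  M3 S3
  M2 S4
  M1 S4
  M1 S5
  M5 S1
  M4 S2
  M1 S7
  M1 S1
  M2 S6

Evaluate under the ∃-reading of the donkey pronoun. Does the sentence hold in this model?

False

"it" takes "a song" as antecedent — a donkey pronoun bound across the clause boundary.
Truth condition: for no (m,s) with wrote(m,s) does recorded(m,s) hold.
Restrictor pairs — does the scope hold? (M1,S4):holds  (M1,S5):holds  (M1,S6):fails  (M2,S1):fails  (M2,S3):fails  (M2,S6):holds  (M3,S3):holds  (M3,S4):fails  (M3,S7):fails  (M4,S5):fails  (M5,S5):fails
Scope holds for 4 pair(s), so the sentence is false.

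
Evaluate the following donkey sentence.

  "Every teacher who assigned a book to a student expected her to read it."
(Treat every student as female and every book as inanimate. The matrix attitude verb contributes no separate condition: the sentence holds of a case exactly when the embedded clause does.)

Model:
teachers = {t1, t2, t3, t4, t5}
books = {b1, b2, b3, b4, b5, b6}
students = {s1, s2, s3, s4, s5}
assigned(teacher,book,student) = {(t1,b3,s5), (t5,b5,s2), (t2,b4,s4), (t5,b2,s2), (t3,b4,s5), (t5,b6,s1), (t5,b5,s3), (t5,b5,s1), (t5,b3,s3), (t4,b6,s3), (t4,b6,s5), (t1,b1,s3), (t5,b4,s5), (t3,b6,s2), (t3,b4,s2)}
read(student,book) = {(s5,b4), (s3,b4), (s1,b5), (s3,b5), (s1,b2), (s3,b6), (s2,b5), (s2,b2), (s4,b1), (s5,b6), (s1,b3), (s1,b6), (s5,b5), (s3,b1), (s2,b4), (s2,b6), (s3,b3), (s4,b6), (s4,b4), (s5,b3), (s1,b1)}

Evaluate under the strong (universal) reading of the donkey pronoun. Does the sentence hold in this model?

True

"her" takes "a student" as antecedent and "it" takes "a book"; both are donkey pronouns co-varying with the restrictor.
Strong reading: for every (t,b,s) with assigned(t,b,s), read(s,b).
Restrictor triples: (t1,b1,s3)→read(s3,b1) ✓  (t1,b3,s5)→read(s5,b3) ✓  (t2,b4,s4)→read(s4,b4) ✓  (t3,b4,s2)→read(s2,b4) ✓  (t3,b4,s5)→read(s5,b4) ✓  (t3,b6,s2)→read(s2,b6) ✓  (t4,b6,s3)→read(s3,b6) ✓  (t4,b6,s5)→read(s5,b6) ✓  (t5,b2,s2)→read(s2,b2) ✓  (t5,b3,s3)→read(s3,b3) ✓  (t5,b4,s5)→read(s5,b4) ✓  (t5,b5,s1)→read(s1,b5) ✓  (t5,b5,s2)→read(s2,b5) ✓  (t5,b5,s3)→read(s3,b5) ✓  (t5,b6,s1)→read(s1,b6) ✓
Every restrictor triple satisfies the scope.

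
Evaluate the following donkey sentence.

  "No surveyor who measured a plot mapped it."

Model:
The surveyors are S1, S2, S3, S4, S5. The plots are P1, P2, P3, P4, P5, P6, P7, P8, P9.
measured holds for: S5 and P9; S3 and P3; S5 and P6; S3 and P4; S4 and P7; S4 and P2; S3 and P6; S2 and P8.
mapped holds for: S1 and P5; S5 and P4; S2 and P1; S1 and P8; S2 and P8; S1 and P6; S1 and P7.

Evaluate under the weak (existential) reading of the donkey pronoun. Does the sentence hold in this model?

"it" takes "a plot" as antecedent — a donkey pronoun bound across the clause boundary.
Truth condition: for no (s,p) with measured(s,p) does mapped(s,p) hold.
Restrictor pairs — does the scope hold? (S2,P8):holds  (S3,P3):fails  (S3,P4):fails  (S3,P6):fails  (S4,P2):fails  (S4,P7):fails  (S5,P6):fails  (S5,P9):fails
Scope holds for 1 pair(s), so the sentence is false.

False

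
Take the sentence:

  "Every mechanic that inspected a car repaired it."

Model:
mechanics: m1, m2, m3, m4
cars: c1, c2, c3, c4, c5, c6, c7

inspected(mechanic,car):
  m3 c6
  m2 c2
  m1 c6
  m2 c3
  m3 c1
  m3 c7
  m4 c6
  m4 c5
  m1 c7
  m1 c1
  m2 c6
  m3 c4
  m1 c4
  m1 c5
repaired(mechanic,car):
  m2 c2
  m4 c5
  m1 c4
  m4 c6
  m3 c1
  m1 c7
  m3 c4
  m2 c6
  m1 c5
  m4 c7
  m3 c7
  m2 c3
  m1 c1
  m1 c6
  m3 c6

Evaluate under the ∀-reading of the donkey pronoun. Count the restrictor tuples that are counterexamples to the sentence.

0

"it" takes "a car" as antecedent — a donkey pronoun bound across the clause boundary.
Strong reading: for every (m,c) with inspected(m,c), repaired(m,c).
Restrictor pairs: (m1,c1) ✓  (m1,c4) ✓  (m1,c5) ✓  (m1,c6) ✓  (m1,c7) ✓  (m2,c2) ✓  (m2,c3) ✓  (m2,c6) ✓  (m3,c1) ✓  (m3,c4) ✓  (m3,c6) ✓  (m3,c7) ✓  (m4,c5) ✓  (m4,c6) ✓
Counterexamples (restrictor pairs failing the scope): 0.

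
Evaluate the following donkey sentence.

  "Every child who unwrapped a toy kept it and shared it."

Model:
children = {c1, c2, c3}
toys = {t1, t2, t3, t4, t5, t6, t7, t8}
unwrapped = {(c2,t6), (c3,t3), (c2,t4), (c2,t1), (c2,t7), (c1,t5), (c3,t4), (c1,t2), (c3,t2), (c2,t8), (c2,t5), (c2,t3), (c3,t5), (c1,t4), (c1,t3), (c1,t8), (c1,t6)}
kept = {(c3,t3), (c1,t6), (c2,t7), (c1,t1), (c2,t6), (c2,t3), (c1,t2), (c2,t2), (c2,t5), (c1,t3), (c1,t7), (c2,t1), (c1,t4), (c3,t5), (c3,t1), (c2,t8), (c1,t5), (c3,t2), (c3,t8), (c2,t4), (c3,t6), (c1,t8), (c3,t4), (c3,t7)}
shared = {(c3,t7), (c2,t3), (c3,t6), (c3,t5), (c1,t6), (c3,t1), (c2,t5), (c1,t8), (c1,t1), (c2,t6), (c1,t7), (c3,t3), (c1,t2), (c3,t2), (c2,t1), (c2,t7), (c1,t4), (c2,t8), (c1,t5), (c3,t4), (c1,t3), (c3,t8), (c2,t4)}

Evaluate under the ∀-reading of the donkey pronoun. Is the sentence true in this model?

"it" takes "a toy" as antecedent — a donkey pronoun bound across the clause boundary.
Strong reading: for every (c,t) with unwrapped(c,t), kept(c,t) ∧ shared(c,t).
Restrictor pairs: (c1,t2) ✓  (c1,t3) ✓  (c1,t4) ✓  (c1,t5) ✓  (c1,t6) ✓  (c1,t8) ✓  (c2,t1) ✓  (c2,t3) ✓  (c2,t4) ✓  (c2,t5) ✓  (c2,t6) ✓  (c2,t7) ✓  (c2,t8) ✓  (c3,t2) ✓  (c3,t3) ✓  (c3,t4) ✓  (c3,t5) ✓
Every restrictor pair satisfies the scope.

True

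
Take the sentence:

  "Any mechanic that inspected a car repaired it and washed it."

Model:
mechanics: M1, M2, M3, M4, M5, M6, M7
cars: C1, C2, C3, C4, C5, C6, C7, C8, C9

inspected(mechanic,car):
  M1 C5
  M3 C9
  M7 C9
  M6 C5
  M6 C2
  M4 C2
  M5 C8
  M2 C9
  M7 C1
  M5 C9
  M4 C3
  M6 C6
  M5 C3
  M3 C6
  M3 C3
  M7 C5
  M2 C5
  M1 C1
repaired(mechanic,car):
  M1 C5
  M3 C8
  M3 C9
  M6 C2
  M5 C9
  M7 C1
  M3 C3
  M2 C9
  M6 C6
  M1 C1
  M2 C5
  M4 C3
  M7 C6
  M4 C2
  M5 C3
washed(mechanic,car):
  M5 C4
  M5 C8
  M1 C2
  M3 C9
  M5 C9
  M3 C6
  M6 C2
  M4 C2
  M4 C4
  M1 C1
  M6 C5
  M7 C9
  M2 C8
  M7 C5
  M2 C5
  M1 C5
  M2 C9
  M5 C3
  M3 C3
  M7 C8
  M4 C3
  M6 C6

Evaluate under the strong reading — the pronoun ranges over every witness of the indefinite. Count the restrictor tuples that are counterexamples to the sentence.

6

"it" takes "a car" as antecedent — a donkey pronoun bound across the clause boundary.
Strong reading: for every (m,c) with inspected(m,c), repaired(m,c) ∧ washed(m,c).
Restrictor pairs: (M1,C1) ✓  (M1,C5) ✓  (M2,C5) ✓  (M2,C9) ✓  (M3,C3) ✓  (M3,C6) ✗  (M3,C9) ✓  (M4,C2) ✓  (M4,C3) ✓  (M5,C3) ✓  (M5,C8) ✗  (M5,C9) ✓  (M6,C2) ✓  (M6,C5) ✗  (M6,C6) ✓  (M7,C1) ✗  (M7,C5) ✗  (M7,C9) ✗
Counterexamples (restrictor pairs failing the scope): 6.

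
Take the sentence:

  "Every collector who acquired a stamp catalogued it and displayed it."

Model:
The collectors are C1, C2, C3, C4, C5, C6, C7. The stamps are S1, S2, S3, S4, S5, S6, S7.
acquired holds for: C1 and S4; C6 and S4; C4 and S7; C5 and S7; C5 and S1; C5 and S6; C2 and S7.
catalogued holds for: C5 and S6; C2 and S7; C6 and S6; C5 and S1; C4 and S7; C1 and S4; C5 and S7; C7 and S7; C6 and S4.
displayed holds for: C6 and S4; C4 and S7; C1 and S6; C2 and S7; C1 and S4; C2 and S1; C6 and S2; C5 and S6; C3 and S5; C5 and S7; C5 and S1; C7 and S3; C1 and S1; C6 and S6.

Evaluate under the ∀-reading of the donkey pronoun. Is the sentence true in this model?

True

"it" takes "a stamp" as antecedent — a donkey pronoun bound across the clause boundary.
Strong reading: for every (c,s) with acquired(c,s), catalogued(c,s) ∧ displayed(c,s).
Restrictor pairs: (C1,S4) ✓  (C2,S7) ✓  (C4,S7) ✓  (C5,S1) ✓  (C5,S6) ✓  (C5,S7) ✓  (C6,S4) ✓
Every restrictor pair satisfies the scope.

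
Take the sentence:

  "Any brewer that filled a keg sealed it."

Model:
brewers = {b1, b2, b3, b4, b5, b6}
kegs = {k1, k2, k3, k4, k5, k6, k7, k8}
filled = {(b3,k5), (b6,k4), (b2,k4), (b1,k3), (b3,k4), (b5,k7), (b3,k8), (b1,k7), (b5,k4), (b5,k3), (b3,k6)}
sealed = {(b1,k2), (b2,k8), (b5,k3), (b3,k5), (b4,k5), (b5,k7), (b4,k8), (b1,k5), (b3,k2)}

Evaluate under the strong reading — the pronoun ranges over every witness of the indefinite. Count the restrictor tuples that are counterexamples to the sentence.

"it" takes "a keg" as antecedent — a donkey pronoun bound across the clause boundary.
Strong reading: for every (b,k) with filled(b,k), sealed(b,k).
Restrictor pairs: (b1,k3) ✗  (b1,k7) ✗  (b2,k4) ✗  (b3,k4) ✗  (b3,k5) ✓  (b3,k6) ✗  (b3,k8) ✗  (b5,k3) ✓  (b5,k4) ✗  (b5,k7) ✓  (b6,k4) ✗
Counterexamples (restrictor pairs failing the scope): 8.

8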